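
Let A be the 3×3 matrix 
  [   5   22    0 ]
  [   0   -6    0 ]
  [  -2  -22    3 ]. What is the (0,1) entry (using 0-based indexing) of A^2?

Characteristic polynomial: λ^3 - 2λ^2 - 33λ + 90 = (λ - 5)(λ - 3)(λ + 6), so the eigenvalues are -6, 3, 5.
λ=5: eigenvector (1, 0, -1).
λ=3: eigenvector (0, 0, 1).
λ=-6: eigenvector (-2, 1, 2).
P = [[1, 0, -2], [0, 0, 1], [-1, 1, 2]], D = diag(5, 3, -6), P⁻¹ = [[1, 2, 0], [1, 0, 1], [0, 1, 0]].
A² = P·diag(25, 9, 36)·P⁻¹ = [[25, -22, 0], [0, 36, 0], [-16, 22, 9]].
The requested entry is -22.

-22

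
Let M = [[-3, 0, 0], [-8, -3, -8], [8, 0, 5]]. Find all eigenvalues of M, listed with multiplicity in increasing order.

-3, -3, 5

Characteristic polynomial: p(r) = r^3 + r^2 - 21r - 45 = (r - 5)(r + 3)^2.
Roots (with multiplicity): -3, -3, 5.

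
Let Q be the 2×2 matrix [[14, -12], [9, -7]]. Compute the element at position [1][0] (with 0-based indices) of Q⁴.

Characteristic polynomial: λ^2 - 7λ + 10 = (λ - 5)(λ - 2), so the eigenvalues are 2, 5.
λ=5: eigenvector (4, 3).
λ=2: eigenvector (1, 1).
P = [[4, 1], [3, 1]], D = diag(5, 2), P⁻¹ = [[1, -1], [-3, 4]].
Q⁴ = P·diag(625, 16)·P⁻¹ = [[2452, -2436], [1827, -1811]].
The requested entry is 1827.

1827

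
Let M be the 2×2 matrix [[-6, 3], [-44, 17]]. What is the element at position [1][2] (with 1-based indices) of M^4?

2013

Characteristic polynomial: r^2 - 11r + 30 = (r - 6)(r - 5), so the eigenvalues are 5, 6.
r=5: eigenvector (-3, -11).
r=6: eigenvector (1, 4).
P = [[-3, 1], [-11, 4]], D = diag(5, 6), P⁻¹ = [[-4, 1], [-11, 3]].
M⁴ = P·diag(625, 1296)·P⁻¹ = [[-6756, 2013], [-29524, 8677]].
The requested entry is 2013.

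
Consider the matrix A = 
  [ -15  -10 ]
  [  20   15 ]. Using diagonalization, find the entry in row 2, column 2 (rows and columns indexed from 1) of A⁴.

Characteristic polynomial: λ^2 - 25 = (λ - 5)(λ + 5), so the eigenvalues are -5, 5.
λ=-5: eigenvector (1, -1).
λ=5: eigenvector (1, -2).
P = [[1, 1], [-1, -2]], D = diag(-5, 5), P⁻¹ = [[2, 1], [-1, -1]].
A⁴ = P·diag(625, 625)·P⁻¹ = [[625, 0], [0, 625]].
The requested entry is 625.

625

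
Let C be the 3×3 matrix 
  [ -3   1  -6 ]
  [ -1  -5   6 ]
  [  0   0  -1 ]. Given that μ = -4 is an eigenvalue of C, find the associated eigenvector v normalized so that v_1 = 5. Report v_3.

0

C + 4I = [[1, 1, -6], [-1, -1, 6], [0, 0, 3]].
Solving (C + 4I)v = 0 gives the eigenspace spanned by (5, -5, 0).
With v_1 = 5, v = (5, -5, 0), so v_3 = 0.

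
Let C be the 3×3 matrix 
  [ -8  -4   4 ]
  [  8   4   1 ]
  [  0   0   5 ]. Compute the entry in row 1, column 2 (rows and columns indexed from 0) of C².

41

Characteristic polynomial: s^3 - s^2 - 20s = s(s - 5)(s + 4), so the eigenvalues are -4, 0, 5.
s=-4: eigenvector (1, -1, 0).
s=0: eigenvector (-1, 2, 0).
s=5: eigenvector (0, 1, 1).
P = [[1, -1, 0], [-1, 2, 1], [0, 0, 1]], D = diag(-4, 0, 5), P⁻¹ = [[2, 1, -1], [1, 1, -1], [0, 0, 1]].
C² = P·diag(16, 0, 25)·P⁻¹ = [[32, 16, -16], [-32, -16, 41], [0, 0, 25]].
The requested entry is 41.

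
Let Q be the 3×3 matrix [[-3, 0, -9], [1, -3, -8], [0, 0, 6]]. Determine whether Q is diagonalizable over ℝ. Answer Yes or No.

No

Characteristic polynomial: p(t) = t^3 - 27t - 54 = (t - 6)(t + 3)^2.
t = -3 has algebraic multiplicity 2; rank(Q + 3I) = 2, so geometric multiplicity = 1.
Geometric multiplicity < algebraic multiplicity, so Q is not diagonalizable.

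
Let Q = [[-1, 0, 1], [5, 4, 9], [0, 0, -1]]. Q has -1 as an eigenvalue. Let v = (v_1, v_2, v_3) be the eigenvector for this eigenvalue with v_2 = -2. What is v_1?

Q + 1I = [[0, 0, 1], [5, 5, 9], [0, 0, 0]].
Solving (Q + 1I)v = 0 gives the eigenspace spanned by (2, -2, 0).
With v_2 = -2, v = (2, -2, 0), so v_1 = 2.

2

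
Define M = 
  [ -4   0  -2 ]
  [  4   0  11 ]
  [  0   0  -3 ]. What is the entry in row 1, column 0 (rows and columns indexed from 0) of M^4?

Characteristic polynomial: r^3 + 7r^2 + 12r = r(r + 3)(r + 4), so the eigenvalues are -4, -3, 0.
r=-4: eigenvector (1, -1, 0).
r=0: eigenvector (0, 1, 0).
r=-3: eigenvector (-2, -1, 1).
P = [[1, 0, -2], [-1, 1, -1], [0, 0, 1]], D = diag(-4, 0, -3), P⁻¹ = [[1, 0, 2], [1, 1, 3], [0, 0, 1]].
M⁴ = P·diag(256, 0, 81)·P⁻¹ = [[256, 0, 350], [-256, 0, -593], [0, 0, 81]].
The requested entry is -256.

-256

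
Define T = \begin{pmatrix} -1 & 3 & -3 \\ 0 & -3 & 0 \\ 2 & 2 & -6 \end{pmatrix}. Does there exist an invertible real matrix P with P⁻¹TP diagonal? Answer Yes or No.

Characteristic polynomial: p(λ) = λ^3 + 10λ^2 + 33λ + 36 = (λ + 3)^2(λ + 4).
λ = -3 has algebraic multiplicity 2; rank(T + 3I) = 2, so geometric multiplicity = 1.
Geometric multiplicity < algebraic multiplicity, so T is not diagonalizable.

No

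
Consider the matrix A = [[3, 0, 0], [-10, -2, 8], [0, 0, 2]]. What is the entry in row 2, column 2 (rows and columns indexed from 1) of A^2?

4

Characteristic polynomial: r^3 - 3r^2 - 4r + 12 = (r - 3)(r - 2)(r + 2), so the eigenvalues are -2, 2, 3.
r=3: eigenvector (1, -2, 0).
r=-2: eigenvector (0, 1, 0).
r=2: eigenvector (0, 2, 1).
P = [[1, 0, 0], [-2, 1, 2], [0, 0, 1]], D = diag(3, -2, 2), P⁻¹ = [[1, 0, 0], [2, 1, -2], [0, 0, 1]].
A² = P·diag(9, 4, 4)·P⁻¹ = [[9, 0, 0], [-10, 4, 0], [0, 0, 4]].
The requested entry is 4.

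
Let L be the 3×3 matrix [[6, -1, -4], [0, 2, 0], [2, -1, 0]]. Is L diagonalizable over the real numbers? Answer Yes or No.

Characteristic polynomial: p(s) = s^3 - 8s^2 + 20s - 16 = (s - 4)(s - 2)^2.
s = 2 has algebraic multiplicity 2; rank(L − 2I) = 2, so geometric multiplicity = 1.
Geometric multiplicity < algebraic multiplicity, so L is not diagonalizable.

No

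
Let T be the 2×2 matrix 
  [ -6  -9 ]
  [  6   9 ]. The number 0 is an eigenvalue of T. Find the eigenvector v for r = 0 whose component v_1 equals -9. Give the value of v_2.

6

T = [[-6, -9], [6, 9]].
Solving (T)v = 0 gives the eigenspace spanned by (-9, 6).
With v_1 = -9, v = (-9, 6), so v_2 = 6.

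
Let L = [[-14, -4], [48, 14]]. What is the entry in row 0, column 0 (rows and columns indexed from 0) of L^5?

-224

Characteristic polynomial: μ^2 - 4 = (μ - 2)(μ + 2), so the eigenvalues are -2, 2.
μ=-2: eigenvector (1, -3).
μ=2: eigenvector (1, -4).
P = [[1, 1], [-3, -4]], D = diag(-2, 2), P⁻¹ = [[4, 1], [-3, -1]].
L⁵ = P·diag(-32, 32)·P⁻¹ = [[-224, -64], [768, 224]].
The requested entry is -224.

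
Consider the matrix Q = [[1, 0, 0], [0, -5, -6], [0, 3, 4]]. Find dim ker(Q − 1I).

Q − 1I = [[0, 0, 0], [0, -6, -6], [0, 3, 3]].
This matrix has rank 1, so its null space has dimension 3 − 1 = 2.

2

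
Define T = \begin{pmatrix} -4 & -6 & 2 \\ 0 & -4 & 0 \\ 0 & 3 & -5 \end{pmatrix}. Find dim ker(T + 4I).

T + 4I = [[0, -6, 2], [0, 0, 0], [0, 3, -1]].
This matrix has rank 1, so its null space has dimension 3 − 1 = 2.

2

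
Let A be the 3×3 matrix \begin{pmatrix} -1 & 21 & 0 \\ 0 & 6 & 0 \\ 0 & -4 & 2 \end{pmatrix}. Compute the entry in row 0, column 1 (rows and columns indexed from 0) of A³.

Characteristic polynomial: λ^3 - 7λ^2 + 4λ + 12 = (λ - 6)(λ - 2)(λ + 1), so the eigenvalues are -1, 2, 6.
λ=2: eigenvector (0, 0, 1).
λ=6: eigenvector (3, 1, -1).
λ=-1: eigenvector (1, 0, 0).
P = [[0, 3, 1], [0, 1, 0], [1, -1, 0]], D = diag(2, 6, -1), P⁻¹ = [[0, 1, 1], [0, 1, 0], [1, -3, 0]].
A³ = P·diag(8, 216, -1)·P⁻¹ = [[-1, 651, 0], [0, 216, 0], [0, -208, 8]].
The requested entry is 651.

651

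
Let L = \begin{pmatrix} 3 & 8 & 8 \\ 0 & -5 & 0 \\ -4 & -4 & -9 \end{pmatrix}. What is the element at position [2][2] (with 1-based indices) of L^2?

25

Characteristic polynomial: r^3 + 11r^2 + 35r + 25 = (r + 1)(r + 5)^2, so the eigenvalues are -5, -5, -1.
r=-5: eigenvector (1, 0, -1).
r=-5: eigenvector (0, 1, -1).
r=-1: eigenvector (2, 0, -1).
P = [[1, 0, 2], [0, 1, 0], [-1, -1, -1]], D = diag(-5, -5, -1), P⁻¹ = [[-1, -2, -2], [0, 1, 0], [1, 1, 1]].
L² = P·diag(25, 25, 1)·P⁻¹ = [[-23, -48, -48], [0, 25, 0], [24, 24, 49]].
The requested entry is 25.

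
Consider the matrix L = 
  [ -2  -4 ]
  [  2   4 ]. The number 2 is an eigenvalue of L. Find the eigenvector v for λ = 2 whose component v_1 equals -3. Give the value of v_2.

L − 2I = [[-4, -4], [2, 2]].
Solving (L − 2I)v = 0 gives the eigenspace spanned by (-3, 3).
With v_1 = -3, v = (-3, 3), so v_2 = 3.

3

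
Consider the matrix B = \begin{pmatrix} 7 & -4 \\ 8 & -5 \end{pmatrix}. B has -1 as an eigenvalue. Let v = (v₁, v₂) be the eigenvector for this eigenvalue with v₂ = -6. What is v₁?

-3

B + 1I = [[8, -4], [8, -4]].
Solving (B + 1I)v = 0 gives the eigenspace spanned by (-3, -6).
With v₂ = -6, v = (-3, -6), so v₁ = -3.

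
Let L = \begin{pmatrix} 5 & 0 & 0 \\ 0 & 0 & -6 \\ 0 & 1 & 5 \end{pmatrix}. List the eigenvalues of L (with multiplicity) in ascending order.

Characteristic polynomial: p(t) = t^3 - 10t^2 + 31t - 30 = (t - 5)(t - 3)(t - 2).
Roots (with multiplicity): 2, 3, 5.

2, 3, 5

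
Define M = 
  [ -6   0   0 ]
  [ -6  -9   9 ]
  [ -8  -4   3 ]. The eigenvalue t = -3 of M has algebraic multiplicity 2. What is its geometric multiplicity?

M + 3I = [[-3, 0, 0], [-6, -6, 9], [-8, -4, 6]].
This matrix has rank 2, so its null space has dimension 3 − 2 = 1.

1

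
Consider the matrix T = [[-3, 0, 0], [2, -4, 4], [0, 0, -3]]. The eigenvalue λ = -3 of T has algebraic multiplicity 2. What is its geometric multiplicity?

2

T + 3I = [[0, 0, 0], [2, -1, 4], [0, 0, 0]].
This matrix has rank 1, so its null space has dimension 3 − 1 = 2.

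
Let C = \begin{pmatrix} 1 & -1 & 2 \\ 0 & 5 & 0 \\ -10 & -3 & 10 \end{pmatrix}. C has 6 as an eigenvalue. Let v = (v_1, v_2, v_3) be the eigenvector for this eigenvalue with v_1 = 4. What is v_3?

C − 6I = [[-5, -1, 2], [0, -1, 0], [-10, -3, 4]].
Solving (C − 6I)v = 0 gives the eigenspace spanned by (4, 0, 10).
With v_1 = 4, v = (4, 0, 10), so v_3 = 10.

10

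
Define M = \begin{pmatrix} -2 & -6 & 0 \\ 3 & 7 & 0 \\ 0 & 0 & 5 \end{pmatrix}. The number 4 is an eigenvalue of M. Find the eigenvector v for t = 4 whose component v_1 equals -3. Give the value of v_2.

M − 4I = [[-6, -6, 0], [3, 3, 0], [0, 0, 1]].
Solving (M − 4I)v = 0 gives the eigenspace spanned by (-3, 3, 0).
With v_1 = -3, v = (-3, 3, 0), so v_2 = 3.

3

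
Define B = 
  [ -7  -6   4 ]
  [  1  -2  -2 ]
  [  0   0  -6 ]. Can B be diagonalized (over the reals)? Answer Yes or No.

Yes

Characteristic polynomial: p(λ) = λ^3 + 15λ^2 + 74λ + 120 = (λ + 4)(λ + 5)(λ + 6).
All 3 eigenvalues are distinct, so B is diagonalizable.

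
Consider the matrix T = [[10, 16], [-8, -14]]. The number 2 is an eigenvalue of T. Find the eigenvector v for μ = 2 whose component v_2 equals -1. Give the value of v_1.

T − 2I = [[8, 16], [-8, -16]].
Solving (T − 2I)v = 0 gives the eigenspace spanned by (2, -1).
With v_2 = -1, v = (2, -1), so v_1 = 2.

2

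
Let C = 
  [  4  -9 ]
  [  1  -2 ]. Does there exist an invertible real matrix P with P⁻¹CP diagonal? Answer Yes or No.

No

Characteristic polynomial: p(s) = s^2 - 2s + 1 = (s - 1)^2.
s = 1 has algebraic multiplicity 2; rank(C − 1I) = 1, so geometric multiplicity = 1.
Geometric multiplicity < algebraic multiplicity, so C is not diagonalizable.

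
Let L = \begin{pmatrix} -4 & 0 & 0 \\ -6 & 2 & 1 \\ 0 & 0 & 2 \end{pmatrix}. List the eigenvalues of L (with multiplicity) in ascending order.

Characteristic polynomial: p(λ) = λ^3 - 12λ + 16 = (λ - 2)^2(λ + 4).
Roots (with multiplicity): -4, 2, 2.

-4, 2, 2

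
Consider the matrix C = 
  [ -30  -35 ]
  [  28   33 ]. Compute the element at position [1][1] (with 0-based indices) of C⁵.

15753

Characteristic polynomial: r^2 - 3r - 10 = (r - 5)(r + 2), so the eigenvalues are -2, 5.
r=5: eigenvector (-1, 1).
r=-2: eigenvector (5, -4).
P = [[-1, 5], [1, -4]], D = diag(5, -2), P⁻¹ = [[4, 5], [1, 1]].
C⁵ = P·diag(3125, -32)·P⁻¹ = [[-12660, -15785], [12628, 15753]].
The requested entry is 15753.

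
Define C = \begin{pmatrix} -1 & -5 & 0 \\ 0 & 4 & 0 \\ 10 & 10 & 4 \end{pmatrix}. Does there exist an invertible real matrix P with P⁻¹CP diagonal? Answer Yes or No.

Yes

Characteristic polynomial: p(μ) = μ^3 - 7μ^2 + 8μ + 16 = (μ - 4)^2(μ + 1).
μ = 4 has algebraic multiplicity 2; rank(C − 4I) = 1, so geometric multiplicity = 2.
Every eigenvalue has geometric = algebraic multiplicity, so C is diagonalizable.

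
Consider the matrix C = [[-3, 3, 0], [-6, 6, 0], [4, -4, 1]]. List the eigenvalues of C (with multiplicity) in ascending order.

0, 1, 3

Characteristic polynomial: p(t) = t^3 - 4t^2 + 3t = t(t - 3)(t - 1).
Roots (with multiplicity): 0, 1, 3.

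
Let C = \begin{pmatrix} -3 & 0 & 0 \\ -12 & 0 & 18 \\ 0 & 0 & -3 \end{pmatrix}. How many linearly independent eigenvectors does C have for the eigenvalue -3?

C + 3I = [[0, 0, 0], [-12, 3, 18], [0, 0, 0]].
This matrix has rank 1, so its null space has dimension 3 − 1 = 2.

2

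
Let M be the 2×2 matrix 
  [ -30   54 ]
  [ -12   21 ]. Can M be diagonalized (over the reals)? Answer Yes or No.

Yes

Characteristic polynomial: p(μ) = μ^2 + 9μ + 18 = (μ + 3)(μ + 6).
All 2 eigenvalues are distinct, so M is diagonalizable.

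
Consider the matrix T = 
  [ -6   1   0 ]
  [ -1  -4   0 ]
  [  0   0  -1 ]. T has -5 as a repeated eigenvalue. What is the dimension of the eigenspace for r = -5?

T + 5I = [[-1, 1, 0], [-1, 1, 0], [0, 0, 4]].
This matrix has rank 2, so its null space has dimension 3 − 2 = 1.

1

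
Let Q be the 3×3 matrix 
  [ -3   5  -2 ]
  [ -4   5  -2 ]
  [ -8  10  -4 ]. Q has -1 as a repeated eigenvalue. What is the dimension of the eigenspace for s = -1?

1

Q + 1I = [[-2, 5, -2], [-4, 6, -2], [-8, 10, -3]].
This matrix has rank 2, so its null space has dimension 3 − 2 = 1.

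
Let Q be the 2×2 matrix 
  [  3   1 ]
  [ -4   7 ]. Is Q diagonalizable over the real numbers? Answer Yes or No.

No

Characteristic polynomial: p(s) = s^2 - 10s + 25 = (s - 5)^2.
s = 5 has algebraic multiplicity 2; rank(Q − 5I) = 1, so geometric multiplicity = 1.
Geometric multiplicity < algebraic multiplicity, so Q is not diagonalizable.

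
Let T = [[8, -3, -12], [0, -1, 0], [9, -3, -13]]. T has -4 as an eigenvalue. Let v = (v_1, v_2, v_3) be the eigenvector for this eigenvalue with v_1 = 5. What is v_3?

T + 4I = [[12, -3, -12], [0, 3, 0], [9, -3, -9]].
Solving (T + 4I)v = 0 gives the eigenspace spanned by (5, 0, 5).
With v_1 = 5, v = (5, 0, 5), so v_3 = 5.

5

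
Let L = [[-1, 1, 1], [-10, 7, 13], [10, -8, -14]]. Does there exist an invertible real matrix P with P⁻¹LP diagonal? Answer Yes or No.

No

Characteristic polynomial: p(t) = t^3 + 8t^2 + 13t + 6 = (t + 1)^2(t + 6).
t = -1 has algebraic multiplicity 2; rank(L + 1I) = 2, so geometric multiplicity = 1.
Geometric multiplicity < algebraic multiplicity, so L is not diagonalizable.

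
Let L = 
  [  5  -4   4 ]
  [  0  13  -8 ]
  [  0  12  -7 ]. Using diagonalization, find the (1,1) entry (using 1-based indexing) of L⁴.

625

Characteristic polynomial: s^3 - 11s^2 + 35s - 25 = (s - 5)^2(s - 1), so the eigenvalues are 1, 5, 5.
s=5: eigenvector (1, -2, -2).
s=5: eigenvector (0, 1, 1).
s=1: eigenvector (-1, 2, 3).
P = [[1, 0, -1], [-2, 1, 2], [-2, 1, 3]], D = diag(5, 5, 1), P⁻¹ = [[1, -1, 1], [2, 1, 0], [0, -1, 1]].
L⁴ = P·diag(625, 625, 1)·P⁻¹ = [[625, -624, 624], [0, 1873, -1248], [0, 1872, -1247]].
The requested entry is 625.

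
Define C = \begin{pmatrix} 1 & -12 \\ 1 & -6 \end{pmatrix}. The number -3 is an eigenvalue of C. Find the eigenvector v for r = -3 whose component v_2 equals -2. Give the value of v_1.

C + 3I = [[4, -12], [1, -3]].
Solving (C + 3I)v = 0 gives the eigenspace spanned by (-6, -2).
With v_2 = -2, v = (-6, -2), so v_1 = -6.

-6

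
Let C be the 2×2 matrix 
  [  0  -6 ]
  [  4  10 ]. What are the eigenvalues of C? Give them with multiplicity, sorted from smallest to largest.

Characteristic polynomial: p(μ) = μ^2 - 10μ + 24 = (μ - 6)(μ - 4).
Roots (with multiplicity): 4, 6.

4, 6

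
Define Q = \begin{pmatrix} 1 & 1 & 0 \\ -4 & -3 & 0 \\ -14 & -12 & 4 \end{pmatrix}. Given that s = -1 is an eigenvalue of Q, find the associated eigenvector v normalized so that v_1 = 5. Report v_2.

-10

Q + 1I = [[2, 1, 0], [-4, -2, 0], [-14, -12, 5]].
Solving (Q + 1I)v = 0 gives the eigenspace spanned by (5, -10, -10).
With v_1 = 5, v = (5, -10, -10), so v_2 = -10.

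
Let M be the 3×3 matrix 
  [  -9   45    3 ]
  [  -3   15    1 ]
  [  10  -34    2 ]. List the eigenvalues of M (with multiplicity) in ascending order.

0, 4, 4

Characteristic polynomial: p(μ) = μ^3 - 8μ^2 + 16μ = μ(μ - 4)^2.
Roots (with multiplicity): 0, 4, 4.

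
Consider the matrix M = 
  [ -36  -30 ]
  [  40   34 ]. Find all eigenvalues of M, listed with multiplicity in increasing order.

Characteristic polynomial: p(t) = t^2 + 2t - 24 = (t - 4)(t + 6).
Roots (with multiplicity): -6, 4.

-6, 4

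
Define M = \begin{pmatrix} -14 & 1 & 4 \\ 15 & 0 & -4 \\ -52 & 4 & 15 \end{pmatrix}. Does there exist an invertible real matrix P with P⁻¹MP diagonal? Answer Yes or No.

No

Characteristic polynomial: p(λ) = λ^3 - λ^2 - λ + 1 = (λ - 1)^2(λ + 1).
λ = 1 has algebraic multiplicity 2; rank(M − 1I) = 2, so geometric multiplicity = 1.
Geometric multiplicity < algebraic multiplicity, so M is not diagonalizable.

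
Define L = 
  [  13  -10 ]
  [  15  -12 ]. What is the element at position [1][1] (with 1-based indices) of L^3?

97

Characteristic polynomial: t^2 - t - 6 = (t - 3)(t + 2), so the eigenvalues are -2, 3.
t=-2: eigenvector (-2, -3).
t=3: eigenvector (1, 1).
P = [[-2, 1], [-3, 1]], D = diag(-2, 3), P⁻¹ = [[1, -1], [3, -2]].
L³ = P·diag(-8, 27)·P⁻¹ = [[97, -70], [105, -78]].
The requested entry is 97.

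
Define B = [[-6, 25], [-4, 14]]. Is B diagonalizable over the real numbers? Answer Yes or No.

No

Characteristic polynomial: p(r) = r^2 - 8r + 16 = (r - 4)^2.
r = 4 has algebraic multiplicity 2; rank(B − 4I) = 1, so geometric multiplicity = 1.
Geometric multiplicity < algebraic multiplicity, so B is not diagonalizable.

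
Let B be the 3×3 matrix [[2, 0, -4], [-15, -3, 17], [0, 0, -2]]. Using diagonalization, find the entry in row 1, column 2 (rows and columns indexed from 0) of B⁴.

Characteristic polynomial: s^3 + 3s^2 - 4s - 12 = (s - 2)(s + 2)(s + 3), so the eigenvalues are -3, -2, 2.
s=-3: eigenvector (0, 1, 0).
s=2: eigenvector (1, -3, 0).
s=-2: eigenvector (1, 2, 1).
P = [[0, 1, 1], [1, -3, 2], [0, 0, 1]], D = diag(-3, 2, -2), P⁻¹ = [[3, 1, -5], [1, 0, -1], [0, 0, 1]].
B⁴ = P·diag(81, 16, 16)·P⁻¹ = [[16, 0, 0], [195, 81, -325], [0, 0, 16]].
The requested entry is -325.

-325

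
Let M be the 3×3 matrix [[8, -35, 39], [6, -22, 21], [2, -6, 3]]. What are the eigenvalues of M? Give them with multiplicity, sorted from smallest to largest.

Characteristic polynomial: p(μ) = μ^3 + 11μ^2 + 40μ + 48 = (μ + 3)(μ + 4)^2.
Roots (with multiplicity): -4, -4, -3.

-4, -4, -3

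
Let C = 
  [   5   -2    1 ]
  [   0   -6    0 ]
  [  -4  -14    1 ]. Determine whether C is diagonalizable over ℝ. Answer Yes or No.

Characteristic polynomial: p(t) = t^3 - 27t + 54 = (t - 3)^2(t + 6).
t = 3 has algebraic multiplicity 2; rank(C − 3I) = 2, so geometric multiplicity = 1.
Geometric multiplicity < algebraic multiplicity, so C is not diagonalizable.

No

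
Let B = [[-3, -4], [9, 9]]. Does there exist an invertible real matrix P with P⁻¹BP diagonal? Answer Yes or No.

Characteristic polynomial: p(λ) = λ^2 - 6λ + 9 = (λ - 3)^2.
λ = 3 has algebraic multiplicity 2; rank(B − 3I) = 1, so geometric multiplicity = 1.
Geometric multiplicity < algebraic multiplicity, so B is not diagonalizable.

No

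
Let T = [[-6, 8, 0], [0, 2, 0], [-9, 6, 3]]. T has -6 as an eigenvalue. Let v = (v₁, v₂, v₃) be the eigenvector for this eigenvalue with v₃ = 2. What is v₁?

2

T + 6I = [[0, 8, 0], [0, 8, 0], [-9, 6, 9]].
Solving (T + 6I)v = 0 gives the eigenspace spanned by (2, 0, 2).
With v₃ = 2, v = (2, 0, 2), so v₁ = 2.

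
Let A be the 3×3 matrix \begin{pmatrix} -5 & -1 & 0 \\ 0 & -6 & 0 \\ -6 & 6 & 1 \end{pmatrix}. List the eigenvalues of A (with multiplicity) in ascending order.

Characteristic polynomial: p(λ) = λ^3 + 10λ^2 + 19λ - 30 = (λ - 1)(λ + 5)(λ + 6).
Roots (with multiplicity): -6, -5, 1.

-6, -5, 1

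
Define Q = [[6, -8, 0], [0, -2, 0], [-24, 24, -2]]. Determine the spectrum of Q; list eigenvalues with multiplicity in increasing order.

-2, -2, 6

Characteristic polynomial: p(t) = t^3 - 2t^2 - 20t - 24 = (t - 6)(t + 2)^2.
Roots (with multiplicity): -2, -2, 6.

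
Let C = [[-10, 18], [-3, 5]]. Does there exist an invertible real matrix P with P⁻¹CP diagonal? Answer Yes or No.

Characteristic polynomial: p(λ) = λ^2 + 5λ + 4 = (λ + 1)(λ + 4).
All 2 eigenvalues are distinct, so C is diagonalizable.

Yes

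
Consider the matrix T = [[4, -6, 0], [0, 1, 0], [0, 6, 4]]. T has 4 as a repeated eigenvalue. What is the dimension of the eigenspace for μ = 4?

T − 4I = [[0, -6, 0], [0, -3, 0], [0, 6, 0]].
This matrix has rank 1, so its null space has dimension 3 − 1 = 2.

2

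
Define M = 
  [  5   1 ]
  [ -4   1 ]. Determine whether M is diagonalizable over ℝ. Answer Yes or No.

Characteristic polynomial: p(μ) = μ^2 - 6μ + 9 = (μ - 3)^2.
μ = 3 has algebraic multiplicity 2; rank(M − 3I) = 1, so geometric multiplicity = 1.
Geometric multiplicity < algebraic multiplicity, so M is not diagonalizable.

No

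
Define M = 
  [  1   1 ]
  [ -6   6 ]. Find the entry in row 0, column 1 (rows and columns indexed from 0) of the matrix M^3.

37

Characteristic polynomial: λ^2 - 7λ + 12 = (λ - 4)(λ - 3), so the eigenvalues are 3, 4.
λ=4: eigenvector (1, 3).
λ=3: eigenvector (-1, -2).
P = [[1, -1], [3, -2]], D = diag(4, 3), P⁻¹ = [[-2, 1], [-3, 1]].
M³ = P·diag(64, 27)·P⁻¹ = [[-47, 37], [-222, 138]].
The requested entry is 37.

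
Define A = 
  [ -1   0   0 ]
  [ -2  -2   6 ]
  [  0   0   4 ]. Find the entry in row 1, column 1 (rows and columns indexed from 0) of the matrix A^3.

Characteristic polynomial: μ^3 - μ^2 - 10μ - 8 = (μ - 4)(μ + 1)(μ + 2), so the eigenvalues are -2, -1, 4.
μ=-1: eigenvector (1, -2, 0).
μ=-2: eigenvector (0, 1, 0).
μ=4: eigenvector (0, 1, 1).
P = [[1, 0, 0], [-2, 1, 1], [0, 0, 1]], D = diag(-1, -2, 4), P⁻¹ = [[1, 0, 0], [2, 1, -1], [0, 0, 1]].
A³ = P·diag(-1, -8, 64)·P⁻¹ = [[-1, 0, 0], [-14, -8, 72], [0, 0, 64]].
The requested entry is -8.

-8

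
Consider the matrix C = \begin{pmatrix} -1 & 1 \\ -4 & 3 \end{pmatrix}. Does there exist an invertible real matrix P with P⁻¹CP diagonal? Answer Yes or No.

No

Characteristic polynomial: p(t) = t^2 - 2t + 1 = (t - 1)^2.
t = 1 has algebraic multiplicity 2; rank(C − 1I) = 1, so geometric multiplicity = 1.
Geometric multiplicity < algebraic multiplicity, so C is not diagonalizable.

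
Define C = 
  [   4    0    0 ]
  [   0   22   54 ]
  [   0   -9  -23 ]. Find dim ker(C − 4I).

2

C − 4I = [[0, 0, 0], [0, 18, 54], [0, -9, -27]].
This matrix has rank 1, so its null space has dimension 3 − 1 = 2.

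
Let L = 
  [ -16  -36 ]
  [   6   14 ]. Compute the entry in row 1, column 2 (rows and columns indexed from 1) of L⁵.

Characteristic polynomial: r^2 + 2r - 8 = (r - 2)(r + 4), so the eigenvalues are -4, 2.
r=-4: eigenvector (3, -1).
r=2: eigenvector (-2, 1).
P = [[3, -2], [-1, 1]], D = diag(-4, 2), P⁻¹ = [[1, 2], [1, 3]].
L⁵ = P·diag(-1024, 32)·P⁻¹ = [[-3136, -6336], [1056, 2144]].
The requested entry is -6336.

-6336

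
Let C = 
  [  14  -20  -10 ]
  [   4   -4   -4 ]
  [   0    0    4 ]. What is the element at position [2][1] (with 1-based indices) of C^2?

Characteristic polynomial: r^3 - 14r^2 + 64r - 96 = (r - 6)(r - 4)^2, so the eigenvalues are 4, 4, 6.
r=6: eigenvector (5, 2, 0).
r=4: eigenvector (2, 1, 0).
r=4: eigenvector (-3, -2, 1).
P = [[5, 2, -3], [2, 1, -2], [0, 0, 1]], D = diag(6, 4, 4), P⁻¹ = [[1, -2, -1], [-2, 5, 4], [0, 0, 1]].
C² = P·diag(36, 16, 16)·P⁻¹ = [[116, -200, -100], [40, -64, -40], [0, 0, 16]].
The requested entry is 40.

40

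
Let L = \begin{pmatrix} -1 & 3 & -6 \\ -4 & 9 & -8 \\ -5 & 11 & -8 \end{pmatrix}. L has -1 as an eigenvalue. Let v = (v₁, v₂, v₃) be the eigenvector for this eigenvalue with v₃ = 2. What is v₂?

L + 1I = [[0, 3, -6], [-4, 10, -8], [-5, 11, -7]].
Solving (L + 1I)v = 0 gives the eigenspace spanned by (6, 4, 2).
With v₃ = 2, v = (6, 4, 2), so v₂ = 4.

4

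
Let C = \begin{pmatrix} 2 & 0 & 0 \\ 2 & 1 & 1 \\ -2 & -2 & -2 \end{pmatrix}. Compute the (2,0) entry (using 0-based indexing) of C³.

-8

Characteristic polynomial: λ^3 - λ^2 - 2λ = λ(λ - 2)(λ + 1), so the eigenvalues are -1, 0, 2.
λ=0: eigenvector (0, -1, 1).
λ=-1: eigenvector (0, -1, 2).
λ=2: eigenvector (1, 1, -1).
P = [[0, 0, 1], [-1, -1, 1], [1, 2, -1]], D = diag(0, -1, 2), P⁻¹ = [[1, -2, -1], [0, 1, 1], [1, 0, 0]].
C³ = P·diag(0, -1, 8)·P⁻¹ = [[8, 0, 0], [8, 1, 1], [-8, -2, -2]].
The requested entry is -8.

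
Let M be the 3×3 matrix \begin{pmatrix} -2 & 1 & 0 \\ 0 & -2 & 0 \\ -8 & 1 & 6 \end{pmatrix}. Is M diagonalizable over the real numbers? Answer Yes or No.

No

Characteristic polynomial: p(s) = s^3 - 2s^2 - 20s - 24 = (s - 6)(s + 2)^2.
s = -2 has algebraic multiplicity 2; rank(M + 2I) = 2, so geometric multiplicity = 1.
Geometric multiplicity < algebraic multiplicity, so M is not diagonalizable.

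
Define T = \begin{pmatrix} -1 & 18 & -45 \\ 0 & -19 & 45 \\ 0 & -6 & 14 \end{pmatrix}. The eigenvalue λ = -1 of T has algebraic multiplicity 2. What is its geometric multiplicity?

T + 1I = [[0, 18, -45], [0, -18, 45], [0, -6, 15]].
This matrix has rank 1, so its null space has dimension 3 − 1 = 2.

2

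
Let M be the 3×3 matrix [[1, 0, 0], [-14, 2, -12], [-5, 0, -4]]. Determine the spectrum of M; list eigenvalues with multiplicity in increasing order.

Characteristic polynomial: p(λ) = λ^3 + λ^2 - 10λ + 8 = (λ - 2)(λ - 1)(λ + 4).
Roots (with multiplicity): -4, 1, 2.

-4, 1, 2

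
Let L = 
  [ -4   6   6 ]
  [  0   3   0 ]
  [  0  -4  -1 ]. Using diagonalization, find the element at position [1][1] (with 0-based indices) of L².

9

Characteristic polynomial: s^3 + 2s^2 - 11s - 12 = (s - 3)(s + 1)(s + 4), so the eigenvalues are -4, -1, 3.
s=3: eigenvector (0, -1, 1).
s=-1: eigenvector (2, 0, 1).
s=-4: eigenvector (1, 0, 0).
P = [[0, 2, 1], [-1, 0, 0], [1, 1, 0]], D = diag(3, -1, -4), P⁻¹ = [[0, -1, 0], [0, 1, 1], [1, -2, -2]].
L² = P·diag(9, 1, 16)·P⁻¹ = [[16, -30, -30], [0, 9, 0], [0, -8, 1]].
The requested entry is 9.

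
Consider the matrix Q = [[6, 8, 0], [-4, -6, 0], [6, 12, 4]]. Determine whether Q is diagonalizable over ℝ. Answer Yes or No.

Yes

Characteristic polynomial: p(t) = t^3 - 4t^2 - 4t + 16 = (t - 4)(t - 2)(t + 2).
All 3 eigenvalues are distinct, so Q is diagonalizable.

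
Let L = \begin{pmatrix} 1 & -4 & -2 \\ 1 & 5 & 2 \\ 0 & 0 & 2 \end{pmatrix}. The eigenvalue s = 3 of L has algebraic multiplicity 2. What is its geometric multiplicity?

1

L − 3I = [[-2, -4, -2], [1, 2, 2], [0, 0, -1]].
This matrix has rank 2, so its null space has dimension 3 − 2 = 1.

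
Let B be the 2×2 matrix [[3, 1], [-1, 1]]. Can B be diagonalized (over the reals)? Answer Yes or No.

No

Characteristic polynomial: p(μ) = μ^2 - 4μ + 4 = (μ - 2)^2.
μ = 2 has algebraic multiplicity 2; rank(B − 2I) = 1, so geometric multiplicity = 1.
Geometric multiplicity < algebraic multiplicity, so B is not diagonalizable.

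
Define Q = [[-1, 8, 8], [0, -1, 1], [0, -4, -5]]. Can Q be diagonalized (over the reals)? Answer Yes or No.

No

Characteristic polynomial: p(s) = s^3 + 7s^2 + 15s + 9 = (s + 1)(s + 3)^2.
s = -3 has algebraic multiplicity 2; rank(Q + 3I) = 2, so geometric multiplicity = 1.
Geometric multiplicity < algebraic multiplicity, so Q is not diagonalizable.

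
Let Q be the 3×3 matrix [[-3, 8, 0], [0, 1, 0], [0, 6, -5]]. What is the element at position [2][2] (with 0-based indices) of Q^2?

25

Characteristic polynomial: s^3 + 7s^2 + 7s - 15 = (s - 1)(s + 3)(s + 5), so the eigenvalues are -5, -3, 1.
s=-3: eigenvector (1, 0, 0).
s=1: eigenvector (2, 1, 1).
s=-5: eigenvector (0, 0, 1).
P = [[1, 2, 0], [0, 1, 0], [0, 1, 1]], D = diag(-3, 1, -5), P⁻¹ = [[1, -2, 0], [0, 1, 0], [0, -1, 1]].
Q² = P·diag(9, 1, 25)·P⁻¹ = [[9, -16, 0], [0, 1, 0], [0, -24, 25]].
The requested entry is 25.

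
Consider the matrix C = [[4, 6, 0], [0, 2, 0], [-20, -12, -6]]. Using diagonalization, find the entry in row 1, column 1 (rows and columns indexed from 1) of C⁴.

Characteristic polynomial: r^3 - 28r + 48 = (r - 4)(r - 2)(r + 6), so the eigenvalues are -6, 2, 4.
r=4: eigenvector (1, 0, -2).
r=2: eigenvector (-3, 1, 6).
r=-6: eigenvector (0, 0, 1).
P = [[1, -3, 0], [0, 1, 0], [-2, 6, 1]], D = diag(4, 2, -6), P⁻¹ = [[1, 3, 0], [0, 1, 0], [2, 0, 1]].
C⁴ = P·diag(256, 16, 1296)·P⁻¹ = [[256, 720, 0], [0, 16, 0], [2080, -1440, 1296]].
The requested entry is 256.

256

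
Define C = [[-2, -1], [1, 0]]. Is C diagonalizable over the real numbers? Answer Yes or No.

Characteristic polynomial: p(s) = s^2 + 2s + 1 = (s + 1)^2.
s = -1 has algebraic multiplicity 2; rank(C + 1I) = 1, so geometric multiplicity = 1.
Geometric multiplicity < algebraic multiplicity, so C is not diagonalizable.

No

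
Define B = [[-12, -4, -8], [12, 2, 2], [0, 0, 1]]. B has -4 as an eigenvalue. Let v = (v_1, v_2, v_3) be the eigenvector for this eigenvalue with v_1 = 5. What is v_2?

-10

B + 4I = [[-8, -4, -8], [12, 6, 2], [0, 0, 5]].
Solving (B + 4I)v = 0 gives the eigenspace spanned by (5, -10, 0).
With v_1 = 5, v = (5, -10, 0), so v_2 = -10.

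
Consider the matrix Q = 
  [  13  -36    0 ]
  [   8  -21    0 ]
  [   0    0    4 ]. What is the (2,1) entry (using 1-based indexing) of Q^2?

Characteristic polynomial: s^3 + 4s^2 - 17s - 60 = (s - 4)(s + 3)(s + 5), so the eigenvalues are -5, -3, 4.
s=4: eigenvector (0, 0, 1).
s=-5: eigenvector (2, 1, 0).
s=-3: eigenvector (9, 4, 0).
P = [[0, 2, 9], [0, 1, 4], [1, 0, 0]], D = diag(4, -5, -3), P⁻¹ = [[0, 0, 1], [-4, 9, 0], [1, -2, 0]].
Q² = P·diag(16, 25, 9)·P⁻¹ = [[-119, 288, 0], [-64, 153, 0], [0, 0, 16]].
The requested entry is -64.

-64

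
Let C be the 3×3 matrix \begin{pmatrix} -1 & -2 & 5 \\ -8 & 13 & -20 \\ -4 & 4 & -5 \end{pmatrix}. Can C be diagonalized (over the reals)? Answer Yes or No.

Characteristic polynomial: p(r) = r^3 - 7r^2 + 11r - 5 = (r - 5)(r - 1)^2.
r = 1 has algebraic multiplicity 2; rank(C − 1I) = 2, so geometric multiplicity = 1.
Geometric multiplicity < algebraic multiplicity, so C is not diagonalizable.

No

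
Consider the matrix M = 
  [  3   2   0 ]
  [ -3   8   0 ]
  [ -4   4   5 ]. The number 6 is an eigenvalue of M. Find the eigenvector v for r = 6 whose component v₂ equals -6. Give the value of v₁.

-4

M − 6I = [[-3, 2, 0], [-3, 2, 0], [-4, 4, -1]].
Solving (M − 6I)v = 0 gives the eigenspace spanned by (-4, -6, -8).
With v₂ = -6, v = (-4, -6, -8), so v₁ = -4.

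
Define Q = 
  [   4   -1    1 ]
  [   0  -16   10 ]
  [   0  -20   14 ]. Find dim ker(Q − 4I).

Q − 4I = [[0, -1, 1], [0, -20, 10], [0, -20, 10]].
This matrix has rank 2, so its null space has dimension 3 − 2 = 1.

1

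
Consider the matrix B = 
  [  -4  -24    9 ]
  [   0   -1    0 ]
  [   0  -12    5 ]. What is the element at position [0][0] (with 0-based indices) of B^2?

16

Characteristic polynomial: μ^3 - 21μ - 20 = (μ - 5)(μ + 1)(μ + 4), so the eigenvalues are -4, -1, 5.
μ=-4: eigenvector (1, 0, 0).
μ=5: eigenvector (1, 0, 1).
μ=-1: eigenvector (-2, 1, 2).
P = [[1, 1, -2], [0, 0, 1], [0, 1, 2]], D = diag(-4, 5, -1), P⁻¹ = [[1, 4, -1], [0, -2, 1], [0, 1, 0]].
B² = P·diag(16, 25, 1)·P⁻¹ = [[16, 12, 9], [0, 1, 0], [0, -48, 25]].
The requested entry is 16.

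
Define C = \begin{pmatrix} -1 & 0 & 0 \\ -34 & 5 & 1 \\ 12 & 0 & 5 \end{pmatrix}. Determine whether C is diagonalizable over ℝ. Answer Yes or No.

No

Characteristic polynomial: p(r) = r^3 - 9r^2 + 15r + 25 = (r - 5)^2(r + 1).
r = 5 has algebraic multiplicity 2; rank(C − 5I) = 2, so geometric multiplicity = 1.
Geometric multiplicity < algebraic multiplicity, so C is not diagonalizable.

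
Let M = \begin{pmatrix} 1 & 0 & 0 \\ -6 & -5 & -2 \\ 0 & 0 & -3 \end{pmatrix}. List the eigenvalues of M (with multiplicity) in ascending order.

-5, -3, 1

Characteristic polynomial: p(r) = r^3 + 7r^2 + 7r - 15 = (r - 1)(r + 3)(r + 5).
Roots (with multiplicity): -5, -3, 1.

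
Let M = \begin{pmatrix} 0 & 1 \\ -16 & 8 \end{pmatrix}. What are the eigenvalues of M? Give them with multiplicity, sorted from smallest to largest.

4, 4

Characteristic polynomial: p(s) = s^2 - 8s + 16 = (s - 4)^2.
Roots (with multiplicity): 4, 4.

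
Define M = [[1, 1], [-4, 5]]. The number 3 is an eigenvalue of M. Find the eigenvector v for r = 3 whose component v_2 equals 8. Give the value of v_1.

M − 3I = [[-2, 1], [-4, 2]].
Solving (M − 3I)v = 0 gives the eigenspace spanned by (4, 8).
With v_2 = 8, v = (4, 8), so v_1 = 4.

4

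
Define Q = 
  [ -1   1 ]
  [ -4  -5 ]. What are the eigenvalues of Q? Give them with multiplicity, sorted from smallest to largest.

Characteristic polynomial: p(r) = r^2 + 6r + 9 = (r + 3)^2.
Roots (with multiplicity): -3, -3.

-3, -3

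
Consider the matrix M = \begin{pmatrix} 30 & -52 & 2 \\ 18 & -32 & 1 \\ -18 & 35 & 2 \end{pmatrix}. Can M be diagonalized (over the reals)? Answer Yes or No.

No

Characteristic polynomial: p(t) = t^3 - 27t + 54 = (t - 3)^2(t + 6).
t = 3 has algebraic multiplicity 2; rank(M − 3I) = 2, so geometric multiplicity = 1.
Geometric multiplicity < algebraic multiplicity, so M is not diagonalizable.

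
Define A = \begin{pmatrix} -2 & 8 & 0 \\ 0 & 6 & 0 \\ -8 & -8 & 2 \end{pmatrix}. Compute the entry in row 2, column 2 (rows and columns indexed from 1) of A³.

216

Characteristic polynomial: s^3 - 6s^2 - 4s + 24 = (s - 6)(s - 2)(s + 2), so the eigenvalues are -2, 2, 6.
s=-2: eigenvector (1, 0, 2).
s=6: eigenvector (1, 1, -4).
s=2: eigenvector (0, 0, 1).
P = [[1, 1, 0], [0, 1, 0], [2, -4, 1]], D = diag(-2, 6, 2), P⁻¹ = [[1, -1, 0], [0, 1, 0], [-2, 6, 1]].
A³ = P·diag(-8, 216, 8)·P⁻¹ = [[-8, 224, 0], [0, 216, 0], [-32, -800, 8]].
The requested entry is 216.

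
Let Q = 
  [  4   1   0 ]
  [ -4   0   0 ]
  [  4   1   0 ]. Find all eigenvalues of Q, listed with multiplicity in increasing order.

0, 2, 2

Characteristic polynomial: p(r) = r^3 - 4r^2 + 4r = r(r - 2)^2.
Roots (with multiplicity): 0, 2, 2.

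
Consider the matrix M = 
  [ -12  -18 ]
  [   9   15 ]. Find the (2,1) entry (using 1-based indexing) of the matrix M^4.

1215

Characteristic polynomial: λ^2 - 3λ - 18 = (λ - 6)(λ + 3), so the eigenvalues are -3, 6.
λ=-3: eigenvector (2, -1).
λ=6: eigenvector (-1, 1).
P = [[2, -1], [-1, 1]], D = diag(-3, 6), P⁻¹ = [[1, 1], [1, 2]].
M⁴ = P·diag(81, 1296)·P⁻¹ = [[-1134, -2430], [1215, 2511]].
The requested entry is 1215.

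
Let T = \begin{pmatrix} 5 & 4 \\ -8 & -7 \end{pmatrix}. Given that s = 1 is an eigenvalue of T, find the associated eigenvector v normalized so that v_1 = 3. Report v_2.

-3

T − 1I = [[4, 4], [-8, -8]].
Solving (T − 1I)v = 0 gives the eigenspace spanned by (3, -3).
With v_1 = 3, v = (3, -3), so v_2 = -3.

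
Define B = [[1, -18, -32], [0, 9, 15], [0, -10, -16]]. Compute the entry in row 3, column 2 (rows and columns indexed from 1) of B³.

Characteristic polynomial: t^3 + 6t^2 - t - 6 = (t - 1)(t + 1)(t + 6), so the eigenvalues are -6, -1, 1.
t=-6: eigenvector (2, -1, 1).
t=-1: eigenvector (-5, 3, -2).
t=1: eigenvector (1, 0, 0).
P = [[2, -5, 1], [-1, 3, 0], [1, -2, 0]], D = diag(-6, -1, 1), P⁻¹ = [[0, 2, 3], [0, 1, 1], [1, 1, -1]].
B³ = P·diag(-216, -1, 1)·P⁻¹ = [[1, -858, -1292], [0, 429, 645], [0, -430, -646]].
The requested entry is -430.

-430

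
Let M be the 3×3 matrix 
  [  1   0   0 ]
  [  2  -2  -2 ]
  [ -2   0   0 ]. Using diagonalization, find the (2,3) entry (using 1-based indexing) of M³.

Characteristic polynomial: μ^3 + μ^2 - 2μ = μ(μ - 1)(μ + 2), so the eigenvalues are -2, 0, 1.
μ=1: eigenvector (1, 2, -2).
μ=-2: eigenvector (0, 1, 0).
μ=0: eigenvector (0, -1, 1).
P = [[1, 0, 0], [2, 1, -1], [-2, 0, 1]], D = diag(1, -2, 0), P⁻¹ = [[1, 0, 0], [0, 1, 1], [2, 0, 1]].
M³ = P·diag(1, -8, 0)·P⁻¹ = [[1, 0, 0], [2, -8, -8], [-2, 0, 0]].
The requested entry is -8.

-8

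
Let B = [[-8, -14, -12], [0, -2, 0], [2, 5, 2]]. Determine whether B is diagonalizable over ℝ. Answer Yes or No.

Characteristic polynomial: p(t) = t^3 + 8t^2 + 20t + 16 = (t + 2)^2(t + 4).
t = -2 has algebraic multiplicity 2; rank(B + 2I) = 2, so geometric multiplicity = 1.
Geometric multiplicity < algebraic multiplicity, so B is not diagonalizable.

No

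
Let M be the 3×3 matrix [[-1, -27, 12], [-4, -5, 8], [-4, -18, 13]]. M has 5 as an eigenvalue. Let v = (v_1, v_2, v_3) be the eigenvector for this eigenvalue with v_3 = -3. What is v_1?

-6

M − 5I = [[-6, -27, 12], [-4, -10, 8], [-4, -18, 8]].
Solving (M − 5I)v = 0 gives the eigenspace spanned by (-6, 0, -3).
With v_3 = -3, v = (-6, 0, -3), so v_1 = -6.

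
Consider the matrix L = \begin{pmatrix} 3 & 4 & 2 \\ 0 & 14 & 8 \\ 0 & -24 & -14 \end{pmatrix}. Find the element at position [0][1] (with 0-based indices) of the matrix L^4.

260

Characteristic polynomial: t^3 - 3t^2 - 4t + 12 = (t - 3)(t - 2)(t + 2), so the eigenvalues are -2, 2, 3.
t=3: eigenvector (1, 0, 0).
t=2: eigenvector (-2, 2, -3).
t=-2: eigenvector (0, 1, -2).
P = [[1, -2, 0], [0, 2, 1], [0, -3, -2]], D = diag(3, 2, -2), P⁻¹ = [[1, 4, 2], [0, 2, 1], [0, -3, -2]].
L⁴ = P·diag(81, 16, 16)·P⁻¹ = [[81, 260, 130], [0, 16, 0], [0, 0, 16]].
The requested entry is 260.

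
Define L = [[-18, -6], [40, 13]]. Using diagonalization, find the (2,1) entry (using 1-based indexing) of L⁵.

8440

Characteristic polynomial: r^2 + 5r + 6 = (r + 2)(r + 3), so the eigenvalues are -3, -2.
r=-3: eigenvector (-2, 5).
r=-2: eigenvector (3, -8).
P = [[-2, 3], [5, -8]], D = diag(-3, -2), P⁻¹ = [[-8, -3], [-5, -2]].
L⁵ = P·diag(-243, -32)·P⁻¹ = [[-3408, -1266], [8440, 3133]].
The requested entry is 8440.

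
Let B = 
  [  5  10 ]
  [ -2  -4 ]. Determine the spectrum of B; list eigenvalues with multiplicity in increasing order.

0, 1

Characteristic polynomial: p(μ) = μ^2 - μ = μ(μ - 1).
Roots (with multiplicity): 0, 1.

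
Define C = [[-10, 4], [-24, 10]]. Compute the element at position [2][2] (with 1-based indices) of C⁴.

Characteristic polynomial: μ^2 - 4 = (μ - 2)(μ + 2), so the eigenvalues are -2, 2.
μ=2: eigenvector (1, 3).
μ=-2: eigenvector (1, 2).
P = [[1, 1], [3, 2]], D = diag(2, -2), P⁻¹ = [[-2, 1], [3, -1]].
C⁴ = P·diag(16, 16)·P⁻¹ = [[16, 0], [0, 16]].
The requested entry is 16.

16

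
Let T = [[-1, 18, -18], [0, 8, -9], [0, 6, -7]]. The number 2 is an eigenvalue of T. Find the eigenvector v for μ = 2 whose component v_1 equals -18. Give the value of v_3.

-6

T − 2I = [[-3, 18, -18], [0, 6, -9], [0, 6, -9]].
Solving (T − 2I)v = 0 gives the eigenspace spanned by (-18, -9, -6).
With v_1 = -18, v = (-18, -9, -6), so v_3 = -6.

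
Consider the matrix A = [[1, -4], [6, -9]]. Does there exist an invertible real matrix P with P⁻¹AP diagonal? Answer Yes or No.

Yes

Characteristic polynomial: p(λ) = λ^2 + 8λ + 15 = (λ + 3)(λ + 5).
All 2 eigenvalues are distinct, so A is diagonalizable.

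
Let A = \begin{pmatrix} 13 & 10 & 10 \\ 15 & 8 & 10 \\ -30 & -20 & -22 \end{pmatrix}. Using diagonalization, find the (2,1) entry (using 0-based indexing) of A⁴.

Characteristic polynomial: λ^3 + λ^2 - 8λ - 12 = (λ - 3)(λ + 2)^2, so the eigenvalues are -2, -2, 3.
λ=3: eigenvector (1, 1, -2).
λ=-2: eigenvector (0, -1, 1).
λ=-2: eigenvector (-2, 3, 0).
P = [[1, 0, -2], [1, -1, 3], [-2, 1, 0]], D = diag(3, -2, -2), P⁻¹ = [[3, 2, 2], [6, 4, 5], [1, 1, 1]].
A⁴ = P·diag(81, 16, 16)·P⁻¹ = [[211, 130, 130], [195, 146, 130], [-390, -260, -244]].
The requested entry is -260.

-260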